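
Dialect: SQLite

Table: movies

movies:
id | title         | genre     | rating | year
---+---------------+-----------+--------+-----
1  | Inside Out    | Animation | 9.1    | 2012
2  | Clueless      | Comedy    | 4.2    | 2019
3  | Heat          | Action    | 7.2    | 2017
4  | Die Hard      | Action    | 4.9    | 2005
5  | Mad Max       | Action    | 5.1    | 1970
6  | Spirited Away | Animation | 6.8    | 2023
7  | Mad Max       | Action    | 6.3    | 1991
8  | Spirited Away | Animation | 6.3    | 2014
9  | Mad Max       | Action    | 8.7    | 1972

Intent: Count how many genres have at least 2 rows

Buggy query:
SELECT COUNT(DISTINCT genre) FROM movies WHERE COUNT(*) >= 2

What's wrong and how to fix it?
Bug: COUNT(*) cannot appear in WHERE; the per-group count doesn't exist yet

Fix: Group first with HAVING COUNT(*) >= 2, then COUNT the resulting groups

Corrected query:
SELECT COUNT(*) FROM (SELECT genre FROM movies GROUP BY genre HAVING COUNT(*) >= 2)

Result:
COUNT(*)
--------
2       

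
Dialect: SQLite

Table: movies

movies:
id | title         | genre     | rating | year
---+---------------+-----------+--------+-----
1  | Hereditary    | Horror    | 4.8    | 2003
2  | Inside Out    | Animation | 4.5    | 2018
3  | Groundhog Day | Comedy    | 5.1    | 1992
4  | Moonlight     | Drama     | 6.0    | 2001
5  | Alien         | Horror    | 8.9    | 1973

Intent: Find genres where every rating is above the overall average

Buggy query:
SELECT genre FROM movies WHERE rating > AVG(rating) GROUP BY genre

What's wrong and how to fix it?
Bug: AVG() is an aggregate; it can't sit directly in WHERE

Fix: Compute the overall average in a scalar subquery and compare each group's MIN against it in HAVING

Corrected query:
SELECT genre FROM movies GROUP BY genre HAVING MIN(rating) > (SELECT AVG(rating) FROM movies)

Result:
genre
-----
Drama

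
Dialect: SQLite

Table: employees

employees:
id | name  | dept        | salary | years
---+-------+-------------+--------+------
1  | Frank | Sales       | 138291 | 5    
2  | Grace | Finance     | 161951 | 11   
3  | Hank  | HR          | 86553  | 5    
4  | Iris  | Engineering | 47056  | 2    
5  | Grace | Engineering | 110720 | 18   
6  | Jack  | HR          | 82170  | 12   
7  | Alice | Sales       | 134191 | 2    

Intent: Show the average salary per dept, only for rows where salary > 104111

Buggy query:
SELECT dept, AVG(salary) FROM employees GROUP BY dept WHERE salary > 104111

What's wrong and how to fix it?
Bug: Row-level WHERE must come before GROUP BY in the clause order

Fix: Move the WHERE clause before GROUP BY

Corrected query:
SELECT dept, AVG(salary) FROM employees WHERE salary > 104111 GROUP BY dept

Result:
dept        | AVG(salary)
------------+------------
Engineering | 110720     
Finance     | 161951     
Sales       | 136241     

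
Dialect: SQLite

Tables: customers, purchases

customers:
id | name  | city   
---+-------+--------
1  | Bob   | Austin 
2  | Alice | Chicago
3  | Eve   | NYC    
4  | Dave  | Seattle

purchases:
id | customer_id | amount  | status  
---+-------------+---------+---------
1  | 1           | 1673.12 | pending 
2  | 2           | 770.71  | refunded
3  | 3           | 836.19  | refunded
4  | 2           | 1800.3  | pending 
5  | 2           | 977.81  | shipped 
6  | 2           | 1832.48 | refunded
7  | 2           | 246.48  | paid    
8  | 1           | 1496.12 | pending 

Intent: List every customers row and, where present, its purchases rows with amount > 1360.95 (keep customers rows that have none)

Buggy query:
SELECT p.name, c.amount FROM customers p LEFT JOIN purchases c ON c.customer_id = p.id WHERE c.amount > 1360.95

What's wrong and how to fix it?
Bug: A WHERE condition on the right-hand table after LEFT JOIN drops unmatched parents

Fix: Move the right-table condition into the ON clause so unmatched parents are kept

Corrected query:
SELECT p.name, c.amount FROM customers p LEFT JOIN purchases c ON c.customer_id = p.id AND c.amount > 1360.95

Result:
name  | amount 
------+--------
Bob   | 1496.12
Bob   | 1673.12
Alice | 1800.3 
Alice | 1832.48
Eve   | NULL   
Dave  | NULL   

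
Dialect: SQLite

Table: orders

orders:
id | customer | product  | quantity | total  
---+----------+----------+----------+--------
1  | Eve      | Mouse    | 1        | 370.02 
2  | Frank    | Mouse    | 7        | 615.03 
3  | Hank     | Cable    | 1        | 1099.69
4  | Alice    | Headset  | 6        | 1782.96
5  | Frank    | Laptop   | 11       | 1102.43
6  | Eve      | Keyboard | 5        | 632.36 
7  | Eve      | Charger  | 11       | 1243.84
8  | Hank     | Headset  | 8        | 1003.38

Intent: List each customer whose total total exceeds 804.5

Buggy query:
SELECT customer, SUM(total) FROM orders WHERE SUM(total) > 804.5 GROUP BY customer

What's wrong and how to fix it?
Bug: WHERE runs before GROUP BY, so aggregates aren't available there

Fix: Use HAVING (which filters groups after aggregation) instead of WHERE

Corrected query:
SELECT customer, SUM(total) FROM orders GROUP BY customer HAVING SUM(total) > 804.5

Result:
customer | SUM(total)
---------+-----------
Alice    | 1782.96   
Eve      | 2246.22   
Frank    | 1717.46   
Hank     | 2103.07   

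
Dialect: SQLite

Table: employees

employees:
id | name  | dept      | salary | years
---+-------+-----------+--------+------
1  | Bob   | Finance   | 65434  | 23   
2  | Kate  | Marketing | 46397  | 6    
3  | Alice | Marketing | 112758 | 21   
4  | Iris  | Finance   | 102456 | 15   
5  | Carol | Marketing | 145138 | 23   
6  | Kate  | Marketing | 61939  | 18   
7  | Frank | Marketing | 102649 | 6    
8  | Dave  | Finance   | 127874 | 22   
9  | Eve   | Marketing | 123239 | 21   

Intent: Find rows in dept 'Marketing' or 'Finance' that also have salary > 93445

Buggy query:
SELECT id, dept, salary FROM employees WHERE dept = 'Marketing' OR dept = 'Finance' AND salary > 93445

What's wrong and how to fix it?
Bug: AND binds tighter than OR, so this parses as dept = 'Marketing' OR (dept = 'Finance' AND salary > 93445)

Fix: Group the OR with parentheses (or use IN), then AND the threshold

Corrected query:
SELECT id, dept, salary FROM employees WHERE (dept = 'Marketing' OR dept = 'Finance') AND salary > 93445

Result:
id | dept      | salary
---+-----------+-------
3  | Marketing | 112758
4  | Finance   | 102456
5  | Marketing | 145138
7  | Marketing | 102649
8  | Finance   | 127874
9  | Marketing | 123239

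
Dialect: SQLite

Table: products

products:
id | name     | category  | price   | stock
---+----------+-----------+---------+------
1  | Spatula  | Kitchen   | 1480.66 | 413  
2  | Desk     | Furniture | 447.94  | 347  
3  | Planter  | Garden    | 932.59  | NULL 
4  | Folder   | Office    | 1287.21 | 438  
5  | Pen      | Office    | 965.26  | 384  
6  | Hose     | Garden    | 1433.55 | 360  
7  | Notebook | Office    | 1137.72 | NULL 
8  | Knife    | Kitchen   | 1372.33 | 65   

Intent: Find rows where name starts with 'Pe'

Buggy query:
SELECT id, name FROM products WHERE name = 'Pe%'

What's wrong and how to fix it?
Bug: Wildcards only work with LIKE; '=' treats '%' as a literal character

Fix: Replace '=' with LIKE so 'Pe%' is treated as a pattern

Corrected query:
SELECT id, name FROM products WHERE name LIKE 'Pe%'

Result:
id | name
---+-----
5  | Pen 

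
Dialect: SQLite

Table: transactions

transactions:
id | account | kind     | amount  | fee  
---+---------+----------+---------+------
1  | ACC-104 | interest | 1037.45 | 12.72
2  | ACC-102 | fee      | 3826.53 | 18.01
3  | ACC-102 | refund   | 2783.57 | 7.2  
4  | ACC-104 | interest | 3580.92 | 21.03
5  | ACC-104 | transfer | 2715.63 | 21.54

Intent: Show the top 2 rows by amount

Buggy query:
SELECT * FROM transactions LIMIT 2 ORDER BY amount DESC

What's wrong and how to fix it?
Bug: LIMIT must come after ORDER BY

Fix: Sort with ORDER BY, then apply LIMIT

Corrected query:
SELECT * FROM transactions ORDER BY amount DESC LIMIT 2

Result:
id | account | kind     | amount  | fee  
---+---------+----------+---------+------
2  | ACC-102 | fee      | 3826.53 | 18.01
4  | ACC-104 | interest | 3580.92 | 21.03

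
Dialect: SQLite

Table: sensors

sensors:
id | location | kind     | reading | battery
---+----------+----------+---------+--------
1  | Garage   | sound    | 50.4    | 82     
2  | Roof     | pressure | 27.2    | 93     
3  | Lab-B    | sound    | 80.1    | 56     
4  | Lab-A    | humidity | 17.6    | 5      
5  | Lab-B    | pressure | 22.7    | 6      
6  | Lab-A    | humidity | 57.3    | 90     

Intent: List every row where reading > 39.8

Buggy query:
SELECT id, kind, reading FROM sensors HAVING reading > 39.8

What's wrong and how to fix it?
Bug: HAVING filters the output of aggregation, but this query has no GROUP BY and no aggregate functions, so SQLite rejects it (HAVING clause on a non-aggregate query); the condition here is per row

Fix: Use WHERE for row-level filtering

Corrected query:
SELECT id, kind, reading FROM sensors WHERE reading > 39.8

Result:
id | kind     | reading
---+----------+--------
1  | sound    | 50.4   
3  | sound    | 80.1   
6  | humidity | 57.3   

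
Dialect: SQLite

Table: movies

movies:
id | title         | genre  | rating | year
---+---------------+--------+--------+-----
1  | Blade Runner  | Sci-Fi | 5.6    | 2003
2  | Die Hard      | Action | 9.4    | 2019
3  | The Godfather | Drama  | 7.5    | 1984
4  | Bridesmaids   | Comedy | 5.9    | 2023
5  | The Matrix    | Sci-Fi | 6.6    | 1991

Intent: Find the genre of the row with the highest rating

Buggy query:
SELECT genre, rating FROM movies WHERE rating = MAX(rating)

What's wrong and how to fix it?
Bug: WHERE is evaluated per row; an aggregate over the whole table isn't defined there

Fix: Use a subquery: WHERE rating = (SELECT MAX(rating) FROM movies)

Corrected query:
SELECT genre, rating FROM movies WHERE rating = (SELECT MAX(rating) FROM movies)

Result:
genre  | rating
-------+-------
Action | 9.4   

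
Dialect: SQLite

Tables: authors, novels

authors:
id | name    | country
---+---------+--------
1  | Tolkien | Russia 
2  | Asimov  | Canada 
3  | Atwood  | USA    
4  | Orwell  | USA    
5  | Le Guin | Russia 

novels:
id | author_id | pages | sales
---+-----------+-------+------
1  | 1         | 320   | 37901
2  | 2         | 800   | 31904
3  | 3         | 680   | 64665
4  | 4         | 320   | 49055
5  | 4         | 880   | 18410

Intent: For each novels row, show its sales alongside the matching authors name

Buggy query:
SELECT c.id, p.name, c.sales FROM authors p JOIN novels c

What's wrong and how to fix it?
Bug: Missing join condition: each novels row is matched to all authors rows instead of just its own

Fix: Specify the join condition linking the foreign key to the parent id

Corrected query:
SELECT c.id, p.name, c.sales FROM authors p JOIN novels c ON c.author_id = p.id

Result:
id | name    | sales
---+---------+------
1  | Tolkien | 37901
2  | Asimov  | 31904
3  | Atwood  | 64665
4  | Orwell  | 49055
5  | Orwell  | 18410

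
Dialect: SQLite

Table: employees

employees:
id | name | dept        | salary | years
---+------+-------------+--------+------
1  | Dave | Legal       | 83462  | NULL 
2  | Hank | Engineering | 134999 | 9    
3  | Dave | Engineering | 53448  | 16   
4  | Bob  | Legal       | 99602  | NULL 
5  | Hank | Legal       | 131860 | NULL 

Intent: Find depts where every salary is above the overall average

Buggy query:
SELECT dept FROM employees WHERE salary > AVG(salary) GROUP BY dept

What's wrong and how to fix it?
Bug: WHERE evaluates per row before aggregation, so AVG() is unavailable

Fix: Compute the overall average in a scalar subquery and compare each group's MIN against it in HAVING

Corrected query:
SELECT dept FROM employees GROUP BY dept HAVING MIN(salary) > (SELECT AVG(salary) FROM employees)

Result:
(no rows)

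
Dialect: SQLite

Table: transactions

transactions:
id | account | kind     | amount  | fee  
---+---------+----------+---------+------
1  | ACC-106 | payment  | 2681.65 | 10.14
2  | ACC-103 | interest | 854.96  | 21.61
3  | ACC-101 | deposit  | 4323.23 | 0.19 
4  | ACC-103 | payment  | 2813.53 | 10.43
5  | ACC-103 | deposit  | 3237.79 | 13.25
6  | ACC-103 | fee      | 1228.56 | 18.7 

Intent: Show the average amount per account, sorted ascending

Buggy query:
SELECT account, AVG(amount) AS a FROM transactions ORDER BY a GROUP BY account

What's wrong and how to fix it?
Bug: GROUP BY must precede ORDER BY

Fix: Reorder: SELECT … FROM … GROUP BY … ORDER BY …

Corrected query:
SELECT account, AVG(amount) AS a FROM transactions GROUP BY account ORDER BY a

Result:
account | a      
--------+--------
ACC-103 | 2033.71
ACC-106 | 2681.65
ACC-101 | 4323.23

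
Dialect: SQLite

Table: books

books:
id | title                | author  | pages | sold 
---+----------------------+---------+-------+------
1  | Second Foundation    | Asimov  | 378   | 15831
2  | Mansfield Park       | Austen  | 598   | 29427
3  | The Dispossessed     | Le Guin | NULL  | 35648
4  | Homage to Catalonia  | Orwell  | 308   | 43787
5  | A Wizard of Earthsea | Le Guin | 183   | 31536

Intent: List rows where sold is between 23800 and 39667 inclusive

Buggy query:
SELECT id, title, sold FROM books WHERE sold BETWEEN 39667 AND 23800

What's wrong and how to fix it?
Bug: BETWEEN expects the lower bound first; with 39667 AND 23800 the range is empty

Fix: Write BETWEEN 23800 AND 39667

Corrected query:
SELECT id, title, sold FROM books WHERE sold BETWEEN 23800 AND 39667

Result:
id | title                | sold 
---+----------------------+------
2  | Mansfield Park       | 29427
3  | The Dispossessed     | 35648
5  | A Wizard of Earthsea | 31536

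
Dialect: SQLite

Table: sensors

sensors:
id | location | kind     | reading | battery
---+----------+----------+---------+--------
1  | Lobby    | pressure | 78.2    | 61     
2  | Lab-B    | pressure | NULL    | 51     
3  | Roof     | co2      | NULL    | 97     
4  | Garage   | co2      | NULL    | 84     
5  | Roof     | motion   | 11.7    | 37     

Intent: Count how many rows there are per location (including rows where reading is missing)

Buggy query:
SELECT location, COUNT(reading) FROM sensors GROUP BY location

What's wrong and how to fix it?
Bug: COUNT(column) counts non-NULL values only; rows with NULL reading aren't counted

Fix: Use COUNT(*) to count all rows regardless of NULL

Corrected query:
SELECT location, COUNT(*) FROM sensors GROUP BY location

Result:
location | COUNT(*)
---------+---------
Garage   | 1       
Lab-B    | 1       
Lobby    | 1       
Roof     | 2       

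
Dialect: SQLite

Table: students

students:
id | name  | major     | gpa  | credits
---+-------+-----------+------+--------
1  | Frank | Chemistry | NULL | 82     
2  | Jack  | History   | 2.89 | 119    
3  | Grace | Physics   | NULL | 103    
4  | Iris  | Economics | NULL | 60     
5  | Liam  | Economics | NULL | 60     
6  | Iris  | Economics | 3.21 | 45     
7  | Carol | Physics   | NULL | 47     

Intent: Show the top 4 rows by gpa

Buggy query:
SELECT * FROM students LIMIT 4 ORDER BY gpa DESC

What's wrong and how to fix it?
Bug: LIMIT must come after ORDER BY

Fix: Swap the clauses: ORDER BY first, then LIMIT

Corrected query:
SELECT * FROM students ORDER BY gpa DESC LIMIT 4

Result:
id | name  | major     | gpa  | credits
---+-------+-----------+------+--------
6  | Iris  | Economics | 3.21 | 45     
2  | Jack  | History   | 2.89 | 119    
1  | Frank | Chemistry | NULL | 82     
3  | Grace | Physics   | NULL | 103    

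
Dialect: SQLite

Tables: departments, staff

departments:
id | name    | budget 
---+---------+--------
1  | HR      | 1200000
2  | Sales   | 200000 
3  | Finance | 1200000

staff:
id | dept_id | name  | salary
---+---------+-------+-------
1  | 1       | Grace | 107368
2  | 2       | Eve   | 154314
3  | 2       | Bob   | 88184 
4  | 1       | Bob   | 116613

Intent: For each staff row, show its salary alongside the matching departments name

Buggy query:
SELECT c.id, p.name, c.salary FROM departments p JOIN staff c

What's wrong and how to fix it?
Bug: JOIN with no ON clause produces a cartesian product; every staff row pairs with every departments row

Fix: Add ON c.dept_id = p.id to the JOIN

Corrected query:
SELECT c.id, p.name, c.salary FROM departments p JOIN staff c ON c.dept_id = p.id

Result:
id | name  | salary
---+-------+-------
1  | HR    | 107368
2  | Sales | 154314
3  | Sales | 88184 
4  | HR    | 116613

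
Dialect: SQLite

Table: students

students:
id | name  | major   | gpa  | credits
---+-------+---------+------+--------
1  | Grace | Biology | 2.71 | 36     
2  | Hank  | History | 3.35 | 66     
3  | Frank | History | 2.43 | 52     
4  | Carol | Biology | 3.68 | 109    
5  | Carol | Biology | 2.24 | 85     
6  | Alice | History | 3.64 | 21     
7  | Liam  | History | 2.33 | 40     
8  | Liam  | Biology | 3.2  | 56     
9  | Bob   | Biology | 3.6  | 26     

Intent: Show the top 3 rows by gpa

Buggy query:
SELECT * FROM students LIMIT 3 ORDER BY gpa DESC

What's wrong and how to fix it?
Bug: ORDER BY cannot follow LIMIT; LIMIT is the final clause

Fix: Sort with ORDER BY, then apply LIMIT

Corrected query:
SELECT * FROM students ORDER BY gpa DESC LIMIT 3

Result:
id | name  | major   | gpa  | credits
---+-------+---------+------+--------
4  | Carol | Biology | 3.68 | 109    
6  | Alice | History | 3.64 | 21     
9  | Bob   | Biology | 3.6  | 26     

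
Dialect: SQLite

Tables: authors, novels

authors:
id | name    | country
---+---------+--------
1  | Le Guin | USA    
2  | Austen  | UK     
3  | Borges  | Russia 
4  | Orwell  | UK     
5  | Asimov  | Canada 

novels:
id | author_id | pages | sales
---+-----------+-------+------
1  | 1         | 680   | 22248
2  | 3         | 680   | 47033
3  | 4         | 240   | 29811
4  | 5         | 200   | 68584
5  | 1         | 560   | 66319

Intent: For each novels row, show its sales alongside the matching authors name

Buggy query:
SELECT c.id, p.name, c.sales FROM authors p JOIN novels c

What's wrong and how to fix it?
Bug: Missing join condition: each novels row is matched to all authors rows instead of just its own

Fix: Add ON c.author_id = p.id to the JOIN

Corrected query:
SELECT c.id, p.name, c.sales FROM authors p JOIN novels c ON c.author_id = p.id

Result:
id | name    | sales
---+---------+------
1  | Le Guin | 22248
2  | Borges  | 47033
3  | Orwell  | 29811
4  | Asimov  | 68584
5  | Le Guin | 66319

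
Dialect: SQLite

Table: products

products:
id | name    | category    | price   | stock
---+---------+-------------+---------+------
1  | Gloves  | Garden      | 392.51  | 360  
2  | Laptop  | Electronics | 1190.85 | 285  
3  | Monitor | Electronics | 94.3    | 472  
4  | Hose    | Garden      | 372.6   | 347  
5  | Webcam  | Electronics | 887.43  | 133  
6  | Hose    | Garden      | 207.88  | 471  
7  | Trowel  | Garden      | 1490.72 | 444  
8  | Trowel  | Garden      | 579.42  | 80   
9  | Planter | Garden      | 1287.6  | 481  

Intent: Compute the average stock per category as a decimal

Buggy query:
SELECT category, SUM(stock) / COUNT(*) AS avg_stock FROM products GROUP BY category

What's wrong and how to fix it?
Bug: SUM(stock) and COUNT(*) are both integers; the division truncates the fractional part

Fix: Multiply by 1.0 (or CAST to REAL) to force floating-point division

Corrected query:
SELECT category, SUM(stock) * 1.0 / COUNT(*) AS avg_stock FROM products GROUP BY category

Result:
category    | avg_stock 
------------+-----------
Electronics | 296.666667
Garden      | 363.833333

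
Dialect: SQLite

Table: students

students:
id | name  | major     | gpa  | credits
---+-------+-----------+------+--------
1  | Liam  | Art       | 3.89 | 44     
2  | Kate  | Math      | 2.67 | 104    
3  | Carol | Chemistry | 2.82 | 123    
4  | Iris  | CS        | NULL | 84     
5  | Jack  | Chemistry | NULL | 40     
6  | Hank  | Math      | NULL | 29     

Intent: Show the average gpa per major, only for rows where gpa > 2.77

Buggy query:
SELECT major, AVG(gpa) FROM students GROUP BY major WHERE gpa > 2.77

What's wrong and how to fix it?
Bug: WHERE cannot follow GROUP BY

Fix: Move the WHERE clause before GROUP BY

Corrected query:
SELECT major, AVG(gpa) FROM students WHERE gpa > 2.77 GROUP BY major

Result:
major     | AVG(gpa)
----------+---------
Art       | 3.89    
Chemistry | 2.82    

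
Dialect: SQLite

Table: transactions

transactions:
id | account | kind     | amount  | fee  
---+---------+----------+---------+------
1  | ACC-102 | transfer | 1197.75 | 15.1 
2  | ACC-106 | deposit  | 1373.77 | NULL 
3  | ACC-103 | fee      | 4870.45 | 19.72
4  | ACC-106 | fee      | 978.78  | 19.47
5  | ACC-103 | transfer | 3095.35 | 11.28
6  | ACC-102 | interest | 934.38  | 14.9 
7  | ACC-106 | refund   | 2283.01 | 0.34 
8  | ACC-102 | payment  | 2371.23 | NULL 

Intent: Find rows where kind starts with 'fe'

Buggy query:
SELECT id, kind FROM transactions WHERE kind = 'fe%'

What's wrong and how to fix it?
Bug: '=' compares the literal string including the % character; pattern matching needs LIKE

Fix: Replace '=' with LIKE so 'fe%' is treated as a pattern

Corrected query:
SELECT id, kind FROM transactions WHERE kind LIKE 'fe%'

Result:
id | kind
---+-----
3  | fee 
4  | fee 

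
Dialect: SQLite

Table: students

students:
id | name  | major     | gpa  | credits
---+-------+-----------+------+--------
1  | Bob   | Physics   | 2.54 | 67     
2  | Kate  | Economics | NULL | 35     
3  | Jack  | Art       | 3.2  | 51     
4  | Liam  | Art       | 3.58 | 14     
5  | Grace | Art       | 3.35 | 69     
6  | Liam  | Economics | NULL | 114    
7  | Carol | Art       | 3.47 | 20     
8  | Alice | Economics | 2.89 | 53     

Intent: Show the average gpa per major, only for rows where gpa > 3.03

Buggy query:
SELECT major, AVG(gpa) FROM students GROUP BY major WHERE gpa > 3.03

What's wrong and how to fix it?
Bug: Row-level WHERE must come before GROUP BY in the clause order

Fix: Move the WHERE clause before GROUP BY

Corrected query:
SELECT major, AVG(gpa) FROM students WHERE gpa > 3.03 GROUP BY major

Result:
major | AVG(gpa)
------+---------
Art   | 3.4     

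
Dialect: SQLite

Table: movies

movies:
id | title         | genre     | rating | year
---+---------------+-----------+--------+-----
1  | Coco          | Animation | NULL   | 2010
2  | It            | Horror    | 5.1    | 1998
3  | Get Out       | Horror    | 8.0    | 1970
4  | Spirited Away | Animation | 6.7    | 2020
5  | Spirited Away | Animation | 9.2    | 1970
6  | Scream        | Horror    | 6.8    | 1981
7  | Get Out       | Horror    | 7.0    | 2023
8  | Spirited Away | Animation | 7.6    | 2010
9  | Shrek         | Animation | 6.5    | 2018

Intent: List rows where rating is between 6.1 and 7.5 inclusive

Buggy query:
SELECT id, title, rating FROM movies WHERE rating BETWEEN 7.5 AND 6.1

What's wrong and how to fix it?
Bug: The bounds are reversed; BETWEEN a AND b requires a <= b to match anything

Fix: Swap the bounds so the smaller value comes first

Corrected query:
SELECT id, title, rating FROM movies WHERE rating BETWEEN 6.1 AND 7.5

Result:
id | title         | rating
---+---------------+-------
4  | Spirited Away | 6.7   
6  | Scream        | 6.8   
7  | Get Out       | 7     
9  | Shrek         | 6.5   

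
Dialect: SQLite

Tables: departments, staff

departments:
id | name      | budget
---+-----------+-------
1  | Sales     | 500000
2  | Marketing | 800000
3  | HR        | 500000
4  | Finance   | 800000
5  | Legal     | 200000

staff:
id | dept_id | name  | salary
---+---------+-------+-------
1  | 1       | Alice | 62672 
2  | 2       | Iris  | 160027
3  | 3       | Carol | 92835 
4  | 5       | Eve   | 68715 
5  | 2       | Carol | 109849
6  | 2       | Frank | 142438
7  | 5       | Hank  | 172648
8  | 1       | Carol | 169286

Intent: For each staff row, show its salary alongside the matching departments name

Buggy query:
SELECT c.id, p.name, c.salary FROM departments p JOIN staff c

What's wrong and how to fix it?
Bug: JOIN with no ON clause produces a cartesian product; every staff row pairs with every departments row

Fix: Specify the join condition linking the foreign key to the parent id

Corrected query:
SELECT c.id, p.name, c.salary FROM departments p JOIN staff c ON c.dept_id = p.id

Result:
id | name      | salary
---+-----------+-------
1  | Sales     | 62672 
2  | Marketing | 160027
3  | HR        | 92835 
4  | Legal     | 68715 
5  | Marketing | 109849
6  | Marketing | 142438
7  | Legal     | 172648
8  | Sales     | 169286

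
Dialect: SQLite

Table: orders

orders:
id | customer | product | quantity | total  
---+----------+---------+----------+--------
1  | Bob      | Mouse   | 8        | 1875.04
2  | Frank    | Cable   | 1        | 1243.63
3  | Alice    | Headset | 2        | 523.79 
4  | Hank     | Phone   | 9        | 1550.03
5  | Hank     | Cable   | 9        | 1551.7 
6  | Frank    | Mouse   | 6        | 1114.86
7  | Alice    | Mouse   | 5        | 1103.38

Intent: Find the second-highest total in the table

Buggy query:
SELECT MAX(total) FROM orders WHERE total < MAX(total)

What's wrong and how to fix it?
Bug: MAX(total) on the right of the comparison is an aggregate-in-WHERE error

Fix: Put the inner MAX in a scalar subquery

Corrected query:
SELECT MAX(total) FROM orders WHERE total < (SELECT MAX(total) FROM orders)

Result:
MAX(total)
----------
1551.7    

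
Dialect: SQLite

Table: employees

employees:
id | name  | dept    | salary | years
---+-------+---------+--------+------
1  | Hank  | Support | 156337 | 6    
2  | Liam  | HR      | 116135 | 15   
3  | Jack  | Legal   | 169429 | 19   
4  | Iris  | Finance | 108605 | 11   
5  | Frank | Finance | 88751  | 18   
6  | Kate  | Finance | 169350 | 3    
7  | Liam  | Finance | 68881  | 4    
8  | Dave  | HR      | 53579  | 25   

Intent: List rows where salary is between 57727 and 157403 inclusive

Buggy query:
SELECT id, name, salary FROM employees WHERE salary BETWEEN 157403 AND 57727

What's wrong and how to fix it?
Bug: BETWEEN expects the lower bound first; with 157403 AND 57727 the range is empty

Fix: Write BETWEEN 57727 AND 157403

Corrected query:
SELECT id, name, salary FROM employees WHERE salary BETWEEN 57727 AND 157403

Result:
id | name  | salary
---+-------+-------
1  | Hank  | 156337
2  | Liam  | 116135
4  | Iris  | 108605
5  | Frank | 88751 
7  | Liam  | 68881 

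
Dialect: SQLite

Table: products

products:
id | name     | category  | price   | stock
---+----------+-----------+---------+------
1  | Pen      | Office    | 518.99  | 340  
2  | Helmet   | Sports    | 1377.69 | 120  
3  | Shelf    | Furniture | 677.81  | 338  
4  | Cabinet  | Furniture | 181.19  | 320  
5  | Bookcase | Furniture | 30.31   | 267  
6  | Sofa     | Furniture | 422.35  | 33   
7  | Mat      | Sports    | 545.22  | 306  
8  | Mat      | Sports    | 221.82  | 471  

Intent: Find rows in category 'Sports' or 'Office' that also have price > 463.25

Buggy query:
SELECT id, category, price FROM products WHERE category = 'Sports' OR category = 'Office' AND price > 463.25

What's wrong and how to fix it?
Bug: AND binds tighter than OR, so this parses as category = 'Sports' OR (category = 'Office' AND price > 463.25)

Fix: Add parentheses around the OR so the AND applies to both alternatives

Corrected query:
SELECT id, category, price FROM products WHERE (category = 'Sports' OR category = 'Office') AND price > 463.25

Result:
id | category | price  
---+----------+--------
1  | Office   | 518.99 
2  | Sports   | 1377.69
7  | Sports   | 545.22 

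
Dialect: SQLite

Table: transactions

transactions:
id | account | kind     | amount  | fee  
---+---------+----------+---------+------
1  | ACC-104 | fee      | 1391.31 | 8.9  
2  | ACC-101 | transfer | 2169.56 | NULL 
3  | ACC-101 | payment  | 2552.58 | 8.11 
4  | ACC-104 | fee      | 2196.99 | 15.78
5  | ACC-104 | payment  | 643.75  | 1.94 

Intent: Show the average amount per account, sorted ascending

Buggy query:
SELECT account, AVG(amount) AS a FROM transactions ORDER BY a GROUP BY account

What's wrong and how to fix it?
Bug: GROUP BY must precede ORDER BY

Fix: Reorder: SELECT … FROM … GROUP BY … ORDER BY …

Corrected query:
SELECT account, AVG(amount) AS a FROM transactions GROUP BY account ORDER BY a

Result:
account | a          
--------+------------
ACC-104 | 1410.683333
ACC-101 | 2361.07    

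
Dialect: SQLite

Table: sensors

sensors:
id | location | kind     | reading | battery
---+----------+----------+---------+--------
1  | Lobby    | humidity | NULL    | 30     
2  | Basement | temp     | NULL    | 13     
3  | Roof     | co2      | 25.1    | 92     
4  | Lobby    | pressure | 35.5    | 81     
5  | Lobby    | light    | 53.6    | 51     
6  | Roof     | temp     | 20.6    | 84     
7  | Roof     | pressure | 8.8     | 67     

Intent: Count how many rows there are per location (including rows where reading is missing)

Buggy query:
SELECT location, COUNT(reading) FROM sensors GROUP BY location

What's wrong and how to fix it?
Bug: COUNT(reading) skips NULLs, so groups with missing reading are undercounted

Fix: Replace COUNT(reading) with COUNT(*)

Corrected query:
SELECT location, COUNT(*) FROM sensors GROUP BY location

Result:
location | COUNT(*)
---------+---------
Basement | 1       
Lobby    | 3       
Roof     | 3       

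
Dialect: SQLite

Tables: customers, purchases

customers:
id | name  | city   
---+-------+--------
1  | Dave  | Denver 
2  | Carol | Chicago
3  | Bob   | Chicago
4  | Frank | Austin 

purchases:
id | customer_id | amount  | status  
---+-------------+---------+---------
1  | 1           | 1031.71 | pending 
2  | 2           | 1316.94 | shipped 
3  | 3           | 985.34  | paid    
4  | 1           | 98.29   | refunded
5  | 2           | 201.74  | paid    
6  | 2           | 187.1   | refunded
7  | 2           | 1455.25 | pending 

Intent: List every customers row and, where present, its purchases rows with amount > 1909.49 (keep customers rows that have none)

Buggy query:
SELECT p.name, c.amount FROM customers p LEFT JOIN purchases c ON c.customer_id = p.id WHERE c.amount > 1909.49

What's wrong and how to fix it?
Bug: Filtering c.amount in WHERE discards the NULL rows produced by LEFT JOIN, turning it into an inner join

Fix: Put 'c.amount > 1909.49' in the JOIN's ON clause instead of WHERE

Corrected query:
SELECT p.name, c.amount FROM customers p LEFT JOIN purchases c ON c.customer_id = p.id AND c.amount > 1909.49

Result:
name  | amount
------+-------
Dave  | NULL  
Carol | NULL  
Bob   | NULL  
Frank | NULL  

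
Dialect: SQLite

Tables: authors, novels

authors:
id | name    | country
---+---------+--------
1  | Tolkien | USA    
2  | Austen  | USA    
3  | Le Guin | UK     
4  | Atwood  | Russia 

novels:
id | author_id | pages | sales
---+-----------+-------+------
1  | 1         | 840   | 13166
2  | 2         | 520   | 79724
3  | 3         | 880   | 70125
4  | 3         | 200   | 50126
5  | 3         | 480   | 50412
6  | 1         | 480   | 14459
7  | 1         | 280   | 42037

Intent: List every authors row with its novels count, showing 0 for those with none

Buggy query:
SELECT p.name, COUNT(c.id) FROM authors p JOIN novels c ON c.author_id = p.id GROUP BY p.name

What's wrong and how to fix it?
Bug: INNER JOIN drops authors rows that have no matching novels rows

Fix: Switch to LEFT JOIN to retain unmatched parent rows

Corrected query:
SELECT p.name, COUNT(c.id) FROM authors p LEFT JOIN novels c ON c.author_id = p.id GROUP BY p.name

Result:
name    | COUNT(c.id)
--------+------------
Atwood  | 0          
Austen  | 1          
Le Guin | 3          
Tolkien | 3          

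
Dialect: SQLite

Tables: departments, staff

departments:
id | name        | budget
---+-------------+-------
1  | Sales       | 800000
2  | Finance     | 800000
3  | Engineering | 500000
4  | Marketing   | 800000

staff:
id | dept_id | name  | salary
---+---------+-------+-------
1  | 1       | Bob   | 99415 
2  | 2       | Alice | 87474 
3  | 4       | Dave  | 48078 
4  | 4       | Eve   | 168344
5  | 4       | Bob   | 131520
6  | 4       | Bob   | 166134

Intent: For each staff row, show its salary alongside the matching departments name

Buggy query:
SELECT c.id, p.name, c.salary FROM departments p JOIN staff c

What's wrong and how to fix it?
Bug: Missing join condition: each staff row is matched to all departments rows instead of just its own

Fix: Add ON c.dept_id = p.id to the JOIN

Corrected query:
SELECT c.id, p.name, c.salary FROM departments p JOIN staff c ON c.dept_id = p.id

Result:
id | name      | salary
---+-----------+-------
1  | Sales     | 99415 
2  | Finance   | 87474 
3  | Marketing | 48078 
4  | Marketing | 168344
5  | Marketing | 131520
6  | Marketing | 166134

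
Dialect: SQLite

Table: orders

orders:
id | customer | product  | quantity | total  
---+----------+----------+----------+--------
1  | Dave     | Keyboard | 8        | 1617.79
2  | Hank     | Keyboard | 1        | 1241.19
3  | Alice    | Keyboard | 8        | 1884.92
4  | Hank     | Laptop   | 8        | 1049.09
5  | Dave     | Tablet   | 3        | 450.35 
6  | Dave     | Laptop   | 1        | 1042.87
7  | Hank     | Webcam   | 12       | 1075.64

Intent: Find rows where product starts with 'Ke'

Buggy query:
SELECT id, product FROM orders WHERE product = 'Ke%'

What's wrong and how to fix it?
Bug: '=' compares the literal string including the % character; pattern matching needs LIKE

Fix: Replace '=' with LIKE so 'Ke%' is treated as a pattern

Corrected query:
SELECT id, product FROM orders WHERE product LIKE 'Ke%'

Result:
id | product 
---+---------
1  | Keyboard
2  | Keyboard
3  | Keyboard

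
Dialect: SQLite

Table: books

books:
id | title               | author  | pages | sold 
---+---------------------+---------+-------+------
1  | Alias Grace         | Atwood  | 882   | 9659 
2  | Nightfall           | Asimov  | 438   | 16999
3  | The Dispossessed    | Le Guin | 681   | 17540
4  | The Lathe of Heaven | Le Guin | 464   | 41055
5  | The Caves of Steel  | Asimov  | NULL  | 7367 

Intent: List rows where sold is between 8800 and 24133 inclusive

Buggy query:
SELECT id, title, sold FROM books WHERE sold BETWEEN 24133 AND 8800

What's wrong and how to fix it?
Bug: BETWEEN expects the lower bound first; with 24133 AND 8800 the range is empty

Fix: Swap the bounds so the smaller value comes first

Corrected query:
SELECT id, title, sold FROM books WHERE sold BETWEEN 8800 AND 24133

Result:
id | title            | sold 
---+------------------+------
1  | Alias Grace      | 9659 
2  | Nightfall        | 16999
3  | The Dispossessed | 17540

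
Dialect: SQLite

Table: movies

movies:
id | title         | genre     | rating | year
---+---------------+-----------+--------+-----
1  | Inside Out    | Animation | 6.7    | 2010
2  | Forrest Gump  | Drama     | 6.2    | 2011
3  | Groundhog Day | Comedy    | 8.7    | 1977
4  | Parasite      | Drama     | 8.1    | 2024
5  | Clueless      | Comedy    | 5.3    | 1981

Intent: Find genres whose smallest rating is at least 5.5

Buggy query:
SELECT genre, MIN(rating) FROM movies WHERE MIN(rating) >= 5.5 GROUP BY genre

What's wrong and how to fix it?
Bug: MIN() in WHERE is a misuse of aggregate

Fix: Replace WHERE with HAVING after the GROUP BY

Corrected query:
SELECT genre, MIN(rating) FROM movies GROUP BY genre HAVING MIN(rating) >= 5.5

Result:
genre     | MIN(rating)
----------+------------
Animation | 6.7        
Drama     | 6.2        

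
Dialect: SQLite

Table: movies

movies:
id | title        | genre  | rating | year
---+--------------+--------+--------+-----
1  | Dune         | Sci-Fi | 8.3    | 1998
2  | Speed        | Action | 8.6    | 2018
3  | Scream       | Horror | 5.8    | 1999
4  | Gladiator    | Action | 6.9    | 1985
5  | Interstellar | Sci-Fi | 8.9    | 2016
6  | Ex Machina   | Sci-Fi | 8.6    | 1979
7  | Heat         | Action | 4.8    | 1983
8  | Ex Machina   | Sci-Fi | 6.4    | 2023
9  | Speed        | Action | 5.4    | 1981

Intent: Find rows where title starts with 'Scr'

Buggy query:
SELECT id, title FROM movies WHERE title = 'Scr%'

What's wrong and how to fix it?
Bug: Wildcards only work with LIKE; '=' treats '%' as a literal character

Fix: Replace '=' with LIKE so 'Scr%' is treated as a pattern

Corrected query:
SELECT id, title FROM movies WHERE title LIKE 'Scr%'

Result:
id | title 
---+-------
3  | Scream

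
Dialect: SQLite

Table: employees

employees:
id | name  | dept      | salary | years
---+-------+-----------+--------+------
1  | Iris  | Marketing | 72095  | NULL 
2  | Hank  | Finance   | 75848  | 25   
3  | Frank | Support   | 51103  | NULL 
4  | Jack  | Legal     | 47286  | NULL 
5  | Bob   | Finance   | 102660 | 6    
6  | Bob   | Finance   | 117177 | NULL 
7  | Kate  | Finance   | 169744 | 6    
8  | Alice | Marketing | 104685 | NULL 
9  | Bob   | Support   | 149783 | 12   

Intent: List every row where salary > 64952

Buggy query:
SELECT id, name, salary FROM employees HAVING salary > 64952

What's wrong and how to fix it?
Bug: HAVING filters the output of aggregation, but this query has no GROUP BY and no aggregate functions, so SQLite rejects it (HAVING clause on a non-aggregate query); the condition here is per row

Fix: Replace HAVING with WHERE since the condition applies to individual rows

Corrected query:
SELECT id, name, salary FROM employees WHERE salary > 64952

Result:
id | name  | salary
---+-------+-------
1  | Iris  | 72095 
2  | Hank  | 75848 
5  | Bob   | 102660
6  | Bob   | 117177
7  | Kate  | 169744
8  | Alice | 104685
9  | Bob   | 149783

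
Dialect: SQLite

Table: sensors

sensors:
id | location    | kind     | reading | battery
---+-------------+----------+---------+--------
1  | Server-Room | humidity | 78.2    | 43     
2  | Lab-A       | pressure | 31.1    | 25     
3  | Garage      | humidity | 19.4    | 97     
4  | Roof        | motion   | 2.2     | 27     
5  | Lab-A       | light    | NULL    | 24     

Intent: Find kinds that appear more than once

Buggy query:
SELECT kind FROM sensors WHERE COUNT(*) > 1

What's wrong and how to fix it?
Bug: WHERE can't reference COUNT(*); aggregates are computed after WHERE

Fix: GROUP BY kind, then filter groups with HAVING COUNT(*) > 1

Corrected query:
SELECT kind FROM sensors GROUP BY kind HAVING COUNT(*) > 1

Result:
kind    
--------
humidity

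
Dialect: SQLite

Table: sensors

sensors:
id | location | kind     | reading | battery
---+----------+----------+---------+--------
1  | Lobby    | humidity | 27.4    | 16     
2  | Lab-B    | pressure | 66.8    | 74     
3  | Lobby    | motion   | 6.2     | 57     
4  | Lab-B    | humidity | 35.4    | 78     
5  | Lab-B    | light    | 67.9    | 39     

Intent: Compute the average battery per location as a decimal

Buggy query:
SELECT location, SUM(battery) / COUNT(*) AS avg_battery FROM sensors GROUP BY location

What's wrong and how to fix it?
Bug: Both operands are integers, so '/' performs integer division and truncates

Fix: Cast one side to REAL so the division keeps the fractional part

Corrected query:
SELECT location, SUM(battery) * 1.0 / COUNT(*) AS avg_battery FROM sensors GROUP BY location

Result:
location | avg_battery
---------+------------
Lab-B    | 63.666667  
Lobby    | 36.5       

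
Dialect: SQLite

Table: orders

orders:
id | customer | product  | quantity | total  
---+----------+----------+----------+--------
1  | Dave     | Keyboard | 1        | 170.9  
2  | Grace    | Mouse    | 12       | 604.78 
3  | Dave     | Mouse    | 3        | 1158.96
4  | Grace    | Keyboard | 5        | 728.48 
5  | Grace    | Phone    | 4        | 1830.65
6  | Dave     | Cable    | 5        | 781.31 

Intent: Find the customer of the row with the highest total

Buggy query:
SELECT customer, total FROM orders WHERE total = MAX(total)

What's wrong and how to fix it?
Bug: MAX(total) is an aggregate and cannot be used directly in WHERE

Fix: Use a subquery: WHERE total = (SELECT MAX(total) FROM orders)

Corrected query:
SELECT customer, total FROM orders WHERE total = (SELECT MAX(total) FROM orders)

Result:
customer | total  
---------+--------
Grace    | 1830.65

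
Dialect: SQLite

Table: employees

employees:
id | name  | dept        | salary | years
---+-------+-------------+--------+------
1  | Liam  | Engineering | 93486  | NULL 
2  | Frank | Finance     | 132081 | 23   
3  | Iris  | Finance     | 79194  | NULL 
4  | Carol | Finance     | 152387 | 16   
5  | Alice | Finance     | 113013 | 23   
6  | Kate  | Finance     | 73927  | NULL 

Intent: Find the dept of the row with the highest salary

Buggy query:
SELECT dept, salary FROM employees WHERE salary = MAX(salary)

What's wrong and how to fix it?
Bug: WHERE is evaluated per row; an aggregate over the whole table isn't defined there

Fix: Wrap MAX in a scalar subquery so WHERE compares against a single value

Corrected query:
SELECT dept, salary FROM employees WHERE salary = (SELECT MAX(salary) FROM employees)

Result:
dept    | salary
--------+-------
Finance | 152387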